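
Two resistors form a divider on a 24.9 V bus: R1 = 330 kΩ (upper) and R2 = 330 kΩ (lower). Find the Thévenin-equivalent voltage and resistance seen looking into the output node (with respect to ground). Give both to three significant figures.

V_th is the open-circuit tap voltage: 24.9 × 330/(330 + 330) = 12.4 V.
With the supply zeroed, R1 and R2 appear in parallel from the tap: R_th = R1‖R2 = (330 × 330)/660.0 = 165 kΩ.

V_th = 12.4 V, R_th = 165 kΩ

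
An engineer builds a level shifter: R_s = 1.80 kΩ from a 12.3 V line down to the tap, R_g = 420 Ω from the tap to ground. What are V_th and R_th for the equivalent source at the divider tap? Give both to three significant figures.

V_th = 2.33 V, R_th = 341 Ω

V_th is the open-circuit tap voltage: 12.3 × 420/(1800 + 420) = 2.33 V.
With the supply zeroed, R_s and R_g appear in parallel from the tap: R_th = R_s‖R_g = (1800 × 420)/2220 = 341 Ω.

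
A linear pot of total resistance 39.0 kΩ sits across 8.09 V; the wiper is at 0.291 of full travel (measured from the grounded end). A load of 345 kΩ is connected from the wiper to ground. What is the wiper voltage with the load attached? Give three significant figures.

The wiper splits the pot into (1−α)R = 27.65 kΩ above and αR = 11.35 kΩ below.
Lower section ‖ load = 10.99 kΩ.
V_wiper = 8.09 × 10.99/(27.65 + 10.99) = 2.30 V.

V ≈ 2.30 V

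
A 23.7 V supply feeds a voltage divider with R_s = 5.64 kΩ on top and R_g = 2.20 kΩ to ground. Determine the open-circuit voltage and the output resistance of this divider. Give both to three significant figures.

V_th = 6.65 V, R_th = 1.58 kΩ

V_th is the open-circuit tap voltage: 23.7 × 2.20/(5.64 + 2.20) = 6.65 V.
With the supply zeroed, R_s and R_g appear in parallel from the tap: R_th = R_s‖R_g = (5.64 × 2.20)/7.840 = 1.58 kΩ.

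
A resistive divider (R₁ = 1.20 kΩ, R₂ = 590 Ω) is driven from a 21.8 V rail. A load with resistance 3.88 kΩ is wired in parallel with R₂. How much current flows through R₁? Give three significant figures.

I ≈ 12.7 mA

R₂‖R_L = 512.1 Ω, so the source sees R₁ + R₂‖R_L = 1712 Ω.
I = 21.8 V / 1712 Ω = 12.7 mA.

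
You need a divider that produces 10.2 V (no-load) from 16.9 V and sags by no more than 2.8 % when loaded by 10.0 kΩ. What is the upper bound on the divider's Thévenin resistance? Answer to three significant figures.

R_th ≤ 288 Ω

Loading drop = R_th/(R_th + R_L) ≤ 0.0280, so R_th ≤ R_L · ε/(1−ε) = 10.0 kΩ × 0.0280/0.9720 = 288 Ω.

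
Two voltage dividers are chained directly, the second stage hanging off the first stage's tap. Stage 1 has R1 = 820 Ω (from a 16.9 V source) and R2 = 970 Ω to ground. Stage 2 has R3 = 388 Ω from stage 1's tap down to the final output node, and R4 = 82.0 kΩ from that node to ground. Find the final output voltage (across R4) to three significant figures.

Stage 2 presents R3+R4 = 82390 Ω as a load on stage 1's tap.
Stage 1's lower leg becomes R2‖(R3+R4) = 958.7 Ω, so V_mid = 16.9 × 958.7/1779 = 9.109 V.
Stage 2 is itself unloaded: V_out = V_mid × R4/(R3+R4) = 9.109 × 82000/82390 = 9.07 V.

V_out ≈ 9.07 V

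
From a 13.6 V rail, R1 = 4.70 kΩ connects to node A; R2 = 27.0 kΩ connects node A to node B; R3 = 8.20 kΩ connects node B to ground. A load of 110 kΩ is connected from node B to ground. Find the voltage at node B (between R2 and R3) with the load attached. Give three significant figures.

V ≈ 2.64 V

At node B, R3 is in parallel with the load: R3‖R_L = 7.631 kΩ.
Below node A the resistance is R2 + (R3‖R_L) = 34.63 kΩ, so V_A = 13.6 × 34.63/39.33 = 11.97 V.
Then V_B = V_A × (R3‖R_L)/(R2 + R3‖R_L) = 11.97 × 7.631/34.63 = 2.64 V.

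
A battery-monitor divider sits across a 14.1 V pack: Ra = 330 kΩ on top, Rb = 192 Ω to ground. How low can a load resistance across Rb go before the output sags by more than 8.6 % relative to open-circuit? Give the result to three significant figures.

Output resistance R_th = Ra‖Rb = (330000 × 192)/330200 = 191.9 Ω.
The fractional drop is R_th/(R_th + R_L); requiring this ≤ 0.0860 gives R_L ≥ R_th(1/0.0860 − 1) = 191.9 × 10.63 = 2.04 kΩ.

R_L(min) ≈ 2.04 kΩ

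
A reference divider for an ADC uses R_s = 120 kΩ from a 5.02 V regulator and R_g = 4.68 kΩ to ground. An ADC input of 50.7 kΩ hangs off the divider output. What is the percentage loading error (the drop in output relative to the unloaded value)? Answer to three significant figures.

8.16 %

The divider's output (Thévenin) resistance is R_s‖R_g = 4.504 kΩ.
Fractional drop under load = R_th/(R_th + R_L) = 4.504 / (4.504 + 50.7) = 0.08159.
So the output falls by 8.16 %.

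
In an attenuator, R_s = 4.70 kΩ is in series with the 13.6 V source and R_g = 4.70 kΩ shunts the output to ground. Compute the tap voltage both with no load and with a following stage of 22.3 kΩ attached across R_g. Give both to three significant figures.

Open-circuit: V = 13.6 × 4.70/(4.70 + 4.70) = 6.80 V.
With the load, R_g becomes R_g‖R_L = 3.882 kΩ, so V = 13.6 × 3.882/8.582 = 6.15 V.

Unloaded: 6.80 V; loaded: 6.15 V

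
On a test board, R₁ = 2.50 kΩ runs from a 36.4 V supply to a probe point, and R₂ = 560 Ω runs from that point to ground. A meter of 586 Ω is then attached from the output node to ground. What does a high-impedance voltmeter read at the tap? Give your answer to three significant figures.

V_out ≈ 3.74 V

The load sits in parallel with R₂: R₂‖R_L = (560 × 586) / (560 + 586) = 286.4 Ω.
V_out = 36.4 × 286.4 / (2500 + 286.4) = 36.4 × 286.4/2786 = 3.74 V.
(Unloaded it would have been 6.66 V.)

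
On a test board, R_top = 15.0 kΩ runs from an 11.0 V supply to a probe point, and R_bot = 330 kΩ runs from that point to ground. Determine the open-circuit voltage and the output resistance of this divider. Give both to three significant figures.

V_th is the open-circuit tap voltage: 11.0 × 330/(15.0 + 330) = 10.5 V.
With the supply zeroed, R_top and R_bot appear in parallel from the tap: R_th = R_top‖R_bot = (15.0 × 330)/345.0 = 14.3 kΩ.

V_th = 10.5 V, R_th = 14.3 kΩ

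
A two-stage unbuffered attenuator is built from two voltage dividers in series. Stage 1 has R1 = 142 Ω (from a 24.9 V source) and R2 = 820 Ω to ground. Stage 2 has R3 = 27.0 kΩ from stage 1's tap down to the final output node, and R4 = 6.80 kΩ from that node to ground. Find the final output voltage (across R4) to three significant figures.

Stage 2 presents R3+R4 = 33800 Ω as a load on stage 1's tap.
Stage 1's lower leg becomes R2‖(R3+R4) = 800.6 Ω, so V_mid = 24.9 × 800.6/942.6 = 21.15 V.
Stage 2 is itself unloaded: V_out = V_mid × R4/(R3+R4) = 21.15 × 6800/33800 = 4.25 V.

V_out ≈ 4.25 V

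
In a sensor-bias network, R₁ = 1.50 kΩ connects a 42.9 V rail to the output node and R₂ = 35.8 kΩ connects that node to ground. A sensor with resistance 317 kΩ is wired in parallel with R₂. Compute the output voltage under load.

V_out ≈ 41.0 V

The load sits in parallel with R₂: R₂‖R_L = (35.8 × 317) / (35.8 + 317) = 32.17 kΩ.
V_out = 42.9 × 32.17 / (1.50 + 32.17) = 42.9 × 32.17/33.67 = 41.0 V.
(Unloaded it would have been 41.2 V.)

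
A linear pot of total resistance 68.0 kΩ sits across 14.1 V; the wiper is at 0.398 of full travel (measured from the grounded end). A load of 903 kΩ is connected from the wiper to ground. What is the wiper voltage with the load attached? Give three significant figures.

The wiper splits the pot into (1−α)R = 40.94 kΩ above and αR = 27.06 kΩ below.
Lower section ‖ load = 26.28 kΩ.
V_wiper = 14.1 × 26.28/(40.94 + 26.28) = 5.51 V.

V ≈ 5.51 V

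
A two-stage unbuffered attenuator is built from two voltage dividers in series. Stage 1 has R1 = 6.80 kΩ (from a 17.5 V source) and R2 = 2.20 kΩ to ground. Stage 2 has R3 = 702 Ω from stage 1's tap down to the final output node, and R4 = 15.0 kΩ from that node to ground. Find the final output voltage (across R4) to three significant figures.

Stage 2 presents R3+R4 = 15700 Ω as a load on stage 1's tap.
Stage 1's lower leg becomes R2‖(R3+R4) = 1930 Ω, so V_mid = 17.5 × 1930/8730 = 3.868 V.
Stage 2 is itself unloaded: V_out = V_mid × R4/(R3+R4) = 3.868 × 15000/15700 = 3.70 V.

V_out ≈ 3.70 V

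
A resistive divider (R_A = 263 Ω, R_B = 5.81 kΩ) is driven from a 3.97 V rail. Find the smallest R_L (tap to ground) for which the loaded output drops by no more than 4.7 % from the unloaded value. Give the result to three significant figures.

R_L(min) ≈ 5.10 kΩ

Output resistance R_th = R_A‖R_B = (263 × 5810)/6073 = 251.6 Ω.
The fractional drop is R_th/(R_th + R_L); requiring this ≤ 0.0470 gives R_L ≥ R_th(1/0.0470 − 1) = 251.6 × 20.28 = 5.10 kΩ.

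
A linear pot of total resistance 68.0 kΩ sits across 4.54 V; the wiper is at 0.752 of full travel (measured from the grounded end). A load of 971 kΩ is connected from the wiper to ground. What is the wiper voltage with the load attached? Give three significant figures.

The wiper splits the pot into (1−α)R = 16.86 kΩ above and αR = 51.14 kΩ below.
Lower section ‖ load = 48.58 kΩ.
V_wiper = 4.54 × 48.58/(16.86 + 48.58) = 3.37 V.

V ≈ 3.37 V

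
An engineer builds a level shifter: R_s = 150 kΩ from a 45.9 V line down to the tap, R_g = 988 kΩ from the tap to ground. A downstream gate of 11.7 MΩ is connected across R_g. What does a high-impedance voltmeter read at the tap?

V_out ≈ 39.4 V

The load sits in parallel with R_g: R_g‖R_L = (988 × 11700) / (988 + 11700) = 911.1 kΩ.
V_out = 45.9 × 911.1 / (150 + 911.1) = 45.9 × 911.1/1061 = 39.4 V.
(Unloaded it would have been 39.8 V.)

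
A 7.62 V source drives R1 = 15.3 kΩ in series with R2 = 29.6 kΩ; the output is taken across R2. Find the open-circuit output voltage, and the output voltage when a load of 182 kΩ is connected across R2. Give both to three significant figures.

Open-circuit: V = 7.62 × 29.6/(15.3 + 29.6) = 5.02 V.
With the load, R2 becomes R2‖R_L = 25.46 kΩ, so V = 7.62 × 25.46/40.76 = 4.76 V.

Unloaded: 5.02 V; loaded: 4.76 V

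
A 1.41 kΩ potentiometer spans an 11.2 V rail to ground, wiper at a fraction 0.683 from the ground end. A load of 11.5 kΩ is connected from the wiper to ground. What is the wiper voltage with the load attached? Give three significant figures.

V ≈ 7.45 V

The wiper splits the pot into (1−α)R = 447.0 Ω above and αR = 963.0 Ω below.
Lower section ‖ load = 888.6 Ω.
V_wiper = 11.2 × 888.6/(447.0 + 888.6) = 7.45 V.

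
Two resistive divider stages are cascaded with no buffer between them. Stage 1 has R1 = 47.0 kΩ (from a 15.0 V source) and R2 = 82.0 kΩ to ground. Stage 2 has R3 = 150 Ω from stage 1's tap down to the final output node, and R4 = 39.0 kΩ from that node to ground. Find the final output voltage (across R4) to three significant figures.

V_out ≈ 5.39 V

Stage 2 presents R3+R4 = 39150 Ω as a load on stage 1's tap.
Stage 1's lower leg becomes R2‖(R3+R4) = 26500 Ω, so V_mid = 15.0 × 26500/73500 = 5.408 V.
Stage 2 is itself unloaded: V_out = V_mid × R4/(R3+R4) = 5.408 × 39000/39150 = 5.39 V.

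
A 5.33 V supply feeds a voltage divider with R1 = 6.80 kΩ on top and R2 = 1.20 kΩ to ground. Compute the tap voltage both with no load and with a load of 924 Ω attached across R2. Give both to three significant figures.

Open-circuit: V = 5.33 × 1200/(6800 + 1200) = 0.799 V.
With the load, R2 becomes R2‖R_L = 522.0 Ω, so V = 5.33 × 522.0/7322 = 0.380 V.

Unloaded: 0.799 V; loaded: 0.380 V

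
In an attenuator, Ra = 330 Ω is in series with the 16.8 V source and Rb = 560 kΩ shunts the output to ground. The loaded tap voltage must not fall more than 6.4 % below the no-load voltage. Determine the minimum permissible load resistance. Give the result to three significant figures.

Output resistance R_th = Ra‖Rb = (330 × 560000)/560300 = 329.8 Ω.
The fractional drop is R_th/(R_th + R_L); requiring this ≤ 0.0640 gives R_L ≥ R_th(1/0.0640 − 1) = 329.8 × 14.62 = 4.82 kΩ.

R_L(min) ≈ 4.82 kΩ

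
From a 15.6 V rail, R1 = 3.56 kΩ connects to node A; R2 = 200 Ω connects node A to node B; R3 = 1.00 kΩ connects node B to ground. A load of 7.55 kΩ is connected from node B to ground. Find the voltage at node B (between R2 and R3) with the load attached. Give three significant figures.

V ≈ 2.97 V

At node B, R3 is in parallel with the load: R3‖R_L = 883.0 Ω.
Below node A the resistance is R2 + (R3‖R_L) = 1083 Ω, so V_A = 15.6 × 1083/4643 = 3.639 V.
Then V_B = V_A × (R3‖R_L)/(R2 + R3‖R_L) = 3.639 × 883.0/1083 = 2.97 V.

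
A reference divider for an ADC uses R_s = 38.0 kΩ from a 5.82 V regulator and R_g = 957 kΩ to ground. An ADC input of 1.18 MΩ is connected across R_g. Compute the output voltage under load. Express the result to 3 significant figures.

The load sits in parallel with R_g: R_g‖R_L = (957 × 1180) / (957 + 1180) = 528.4 kΩ.
V_out = 5.82 × 528.4 / (38.0 + 528.4) = 5.82 × 528.4/566.4 = 5.43 V.

V_out ≈ 5.43 V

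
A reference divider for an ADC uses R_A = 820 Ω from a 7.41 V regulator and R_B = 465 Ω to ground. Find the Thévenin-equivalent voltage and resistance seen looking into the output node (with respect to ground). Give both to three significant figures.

V_th is the open-circuit tap voltage: 7.41 × 465/(820 + 465) = 2.68 V.
With the supply zeroed, R_A and R_B appear in parallel from the tap: R_th = R_A‖R_B = (820 × 465)/1285 = 297 Ω.

V_th = 2.68 V, R_th = 297 Ω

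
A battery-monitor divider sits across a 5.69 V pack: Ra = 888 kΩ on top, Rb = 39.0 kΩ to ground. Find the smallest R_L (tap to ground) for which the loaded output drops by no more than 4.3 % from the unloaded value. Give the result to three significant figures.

R_L(min) ≈ 831 kΩ

Output resistance R_th = Ra‖Rb = (888 × 39.0)/927.0 = 37.36 kΩ.
The fractional drop is R_th/(R_th + R_L); requiring this ≤ 0.0430 gives R_L ≥ R_th(1/0.0430 − 1) = 37.36 × 22.26 = 831 kΩ.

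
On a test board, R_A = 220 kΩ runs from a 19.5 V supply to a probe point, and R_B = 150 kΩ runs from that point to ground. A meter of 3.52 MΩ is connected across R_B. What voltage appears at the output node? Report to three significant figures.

V_out ≈ 7.71 V

The load sits in parallel with R_B: R_B‖R_L = (150 × 3520) / (150 + 3520) = 143.9 kΩ.
V_out = 19.5 × 143.9 / (220 + 143.9) = 19.5 × 143.9/363.9 = 7.71 V.
(Unloaded it would have been 7.91 V.)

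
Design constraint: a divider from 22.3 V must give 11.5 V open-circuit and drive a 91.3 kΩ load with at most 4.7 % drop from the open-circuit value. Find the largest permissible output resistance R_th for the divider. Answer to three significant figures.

Loading drop = R_th/(R_th + R_L) ≤ 0.0470, so R_th ≤ R_L · ε/(1−ε) = 91.3 kΩ × 0.0470/0.9530 = 4.50 kΩ.
(Any R1, R2 with R2/(R1+R2) = 0.516 and R1‖R2 ≤ 4.50 kΩ will meet the spec.)

R_th ≤ 4.50 kΩ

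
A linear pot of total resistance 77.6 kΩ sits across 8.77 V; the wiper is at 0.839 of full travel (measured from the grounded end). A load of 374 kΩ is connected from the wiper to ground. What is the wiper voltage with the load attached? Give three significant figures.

The wiper splits the pot into (1−α)R = 12.49 kΩ above and αR = 65.11 kΩ below.
Lower section ‖ load = 55.45 kΩ.
V_wiper = 8.77 × 55.45/(12.49 + 55.45) = 7.16 V.

V ≈ 7.16 V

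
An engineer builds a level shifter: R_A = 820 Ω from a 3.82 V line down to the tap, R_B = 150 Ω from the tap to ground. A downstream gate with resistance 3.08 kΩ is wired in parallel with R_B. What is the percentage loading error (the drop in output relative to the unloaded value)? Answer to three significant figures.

3.95 %

The divider's output (Thévenin) resistance is R_A‖R_B = 126.8 Ω.
Fractional drop under load = R_th/(R_th + R_L) = 126.8 / (126.8 + 3080) = 0.03954.
So the output falls by 3.95 %.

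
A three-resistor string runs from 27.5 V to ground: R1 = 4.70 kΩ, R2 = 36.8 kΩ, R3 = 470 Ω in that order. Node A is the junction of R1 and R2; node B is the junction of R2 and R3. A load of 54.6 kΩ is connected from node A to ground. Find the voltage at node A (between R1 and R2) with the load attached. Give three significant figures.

Below node A the series string R2+R3 = 37270 Ω sits in parallel with the 54600 Ω load: 22150 Ω.
V_A = 27.5 × 22150/(4700 + 22150) = 22.7 V.

V ≈ 22.7 V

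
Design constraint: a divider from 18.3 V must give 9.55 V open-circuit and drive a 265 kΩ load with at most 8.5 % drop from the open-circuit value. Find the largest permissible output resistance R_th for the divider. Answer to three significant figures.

R_th ≤ 24.6 kΩ

Loading drop = R_th/(R_th + R_L) ≤ 0.0850, so R_th ≤ R_L · ε/(1−ε) = 265 kΩ × 0.0850/0.9150 = 24.6 kΩ.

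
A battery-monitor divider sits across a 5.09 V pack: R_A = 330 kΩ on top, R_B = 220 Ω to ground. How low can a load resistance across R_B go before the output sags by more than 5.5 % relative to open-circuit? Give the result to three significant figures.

Output resistance R_th = R_A‖R_B = (330000 × 220)/330200 = 219.9 Ω.
The fractional drop is R_th/(R_th + R_L); requiring this ≤ 0.0550 gives R_L ≥ R_th(1/0.0550 − 1) = 219.9 × 17.18 = 3.78 kΩ.

R_L(min) ≈ 3.78 kΩ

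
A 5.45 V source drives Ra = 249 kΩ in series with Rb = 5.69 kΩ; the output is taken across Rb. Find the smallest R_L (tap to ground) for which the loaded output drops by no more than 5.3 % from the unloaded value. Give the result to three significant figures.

R_L(min) ≈ 99.4 kΩ

Output resistance R_th = Ra‖Rb = (249 × 5.69)/254.7 = 5.563 kΩ.
The fractional drop is R_th/(R_th + R_L); requiring this ≤ 0.0530 gives R_L ≥ R_th(1/0.0530 − 1) = 5.563 × 17.87 = 99.4 kΩ.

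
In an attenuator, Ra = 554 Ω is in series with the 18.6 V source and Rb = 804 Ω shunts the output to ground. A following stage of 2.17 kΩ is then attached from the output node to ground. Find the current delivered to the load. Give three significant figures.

Rb‖R_L = 586.6 Ω; V_out = 18.6 × 586.6/1141 = 9.566 V.
I_L = V_out / R_L = 9.566 / 2.17 kΩ = 4.41 mA.

I_L ≈ 4.41 mA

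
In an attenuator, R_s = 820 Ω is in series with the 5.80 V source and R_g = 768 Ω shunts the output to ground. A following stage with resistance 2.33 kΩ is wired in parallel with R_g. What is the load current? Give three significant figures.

I_L ≈ 1.03 mA

R_g‖R_L = 577.6 Ω; V_out = 5.80 × 577.6/1398 = 2.397 V.
I_L = V_out / R_L = 2.397 / 2.33 kΩ = 1.03 mA.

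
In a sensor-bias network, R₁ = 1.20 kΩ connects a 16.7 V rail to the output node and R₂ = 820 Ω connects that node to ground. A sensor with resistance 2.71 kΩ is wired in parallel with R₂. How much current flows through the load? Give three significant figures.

R₂‖R_L = 629.5 Ω; V_out = 16.7 × 629.5/1830 = 5.746 V.
I_L = V_out / R_L = 5.746 / 2.71 kΩ = 2.12 mA.

I_L ≈ 2.12 mA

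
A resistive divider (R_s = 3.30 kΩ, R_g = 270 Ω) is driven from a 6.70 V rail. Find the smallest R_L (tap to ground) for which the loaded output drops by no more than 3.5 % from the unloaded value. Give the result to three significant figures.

Output resistance R_th = R_s‖R_g = (3300 × 270)/3570 = 249.6 Ω.
The fractional drop is R_th/(R_th + R_L); requiring this ≤ 0.0350 gives R_L ≥ R_th(1/0.0350 − 1) = 249.6 × 27.57 = 6.88 kΩ.

R_L(min) ≈ 6.88 kΩ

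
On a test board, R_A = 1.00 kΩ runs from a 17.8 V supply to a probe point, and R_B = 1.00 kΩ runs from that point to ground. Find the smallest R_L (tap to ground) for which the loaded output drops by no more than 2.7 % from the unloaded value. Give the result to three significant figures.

Output resistance R_th = R_A‖R_B = (1000 × 1000)/2000 = 500.0 Ω.
The fractional drop is R_th/(R_th + R_L); requiring this ≤ 0.0270 gives R_L ≥ R_th(1/0.0270 − 1) = 500.0 × 36.04 = 18.0 kΩ.

R_L(min) ≈ 18.0 kΩ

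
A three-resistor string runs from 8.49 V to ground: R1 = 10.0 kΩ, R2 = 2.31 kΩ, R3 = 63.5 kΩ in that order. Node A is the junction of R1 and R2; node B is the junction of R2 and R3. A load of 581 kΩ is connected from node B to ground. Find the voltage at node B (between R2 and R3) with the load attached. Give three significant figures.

V ≈ 6.99 V

At node B, R3 is in parallel with the load: R3‖R_L = 57.24 kΩ.
Below node A the resistance is R2 + (R3‖R_L) = 59.55 kΩ, so V_A = 8.49 × 59.55/69.55 = 7.269 V.
Then V_B = V_A × (R3‖R_L)/(R2 + R3‖R_L) = 7.269 × 57.24/59.55 = 6.99 V.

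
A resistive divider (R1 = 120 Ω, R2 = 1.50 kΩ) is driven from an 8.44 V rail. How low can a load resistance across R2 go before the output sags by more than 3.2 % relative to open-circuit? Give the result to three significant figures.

R_L(min) ≈ 3.36 kΩ

Output resistance R_th = R1‖R2 = (120 × 1500)/1620 = 111.1 Ω.
The fractional drop is R_th/(R_th + R_L); requiring this ≤ 0.0320 gives R_L ≥ R_th(1/0.0320 − 1) = 111.1 × 30.25 = 3.36 kΩ.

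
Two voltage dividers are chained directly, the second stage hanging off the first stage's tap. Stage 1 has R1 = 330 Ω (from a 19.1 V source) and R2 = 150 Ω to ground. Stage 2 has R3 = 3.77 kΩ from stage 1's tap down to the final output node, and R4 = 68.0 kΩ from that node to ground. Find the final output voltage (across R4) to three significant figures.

V_out ≈ 5.65 V

Stage 2 presents R3+R4 = 71770 Ω as a load on stage 1's tap.
Stage 1's lower leg becomes R2‖(R3+R4) = 149.7 Ω, so V_mid = 19.1 × 149.7/479.7 = 5.960 V.
Stage 2 is itself unloaded: V_out = V_mid × R4/(R3+R4) = 5.960 × 68000/71770 = 5.65 V.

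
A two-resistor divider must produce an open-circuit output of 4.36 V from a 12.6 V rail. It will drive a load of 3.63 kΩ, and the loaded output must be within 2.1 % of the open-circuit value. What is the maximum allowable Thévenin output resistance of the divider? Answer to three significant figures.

R_th ≤ 77.9 Ω

Loading drop = R_th/(R_th + R_L) ≤ 0.0210, so R_th ≤ R_L · ε/(1−ε) = 3.63 kΩ × 0.0210/0.9790 = 77.9 Ω.
(Any R1, R2 with R2/(R1+R2) = 0.346 and R1‖R2 ≤ 77.9 Ω will meet the spec.)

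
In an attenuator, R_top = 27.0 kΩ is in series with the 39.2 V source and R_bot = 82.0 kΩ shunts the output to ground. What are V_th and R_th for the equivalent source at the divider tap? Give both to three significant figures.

V_th is the open-circuit tap voltage: 39.2 × 82.0/(27.0 + 82.0) = 29.5 V.
With the supply zeroed, R_top and R_bot appear in parallel from the tap: R_th = R_top‖R_bot = (27.0 × 82.0)/109.0 = 20.3 kΩ.

V_th = 29.5 V, R_th = 20.3 kΩ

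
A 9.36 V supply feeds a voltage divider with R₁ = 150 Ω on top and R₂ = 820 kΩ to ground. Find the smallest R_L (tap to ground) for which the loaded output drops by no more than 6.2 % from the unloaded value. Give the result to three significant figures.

R_L(min) ≈ 2.27 kΩ

Output resistance R_th = R₁‖R₂ = (150 × 820000)/820200 = 150.0 Ω.
The fractional drop is R_th/(R_th + R_L); requiring this ≤ 0.0620 gives R_L ≥ R_th(1/0.0620 − 1) = 150.0 × 15.13 = 2.27 kΩ.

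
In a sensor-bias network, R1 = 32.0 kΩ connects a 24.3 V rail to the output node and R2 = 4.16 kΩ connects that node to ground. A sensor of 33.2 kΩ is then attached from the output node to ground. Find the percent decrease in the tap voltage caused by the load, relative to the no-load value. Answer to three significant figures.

The divider's output (Thévenin) resistance is R1‖R2 = 3.681 kΩ.
Fractional drop under load = R_th/(R_th + R_L) = 3.681 / (3.681 + 33.2) = 0.09982.
So the output falls by 9.98 %.

9.98 %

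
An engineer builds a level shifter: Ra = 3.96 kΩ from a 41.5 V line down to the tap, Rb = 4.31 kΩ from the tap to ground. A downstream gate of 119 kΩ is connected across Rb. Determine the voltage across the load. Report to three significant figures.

V_out ≈ 21.3 V

The load sits in parallel with Rb: Rb‖R_L = (4.31 × 119) / (4.31 + 119) = 4.159 kΩ.
V_out = 41.5 × 4.159 / (3.96 + 4.159) = 41.5 × 4.159/8.119 = 21.3 V.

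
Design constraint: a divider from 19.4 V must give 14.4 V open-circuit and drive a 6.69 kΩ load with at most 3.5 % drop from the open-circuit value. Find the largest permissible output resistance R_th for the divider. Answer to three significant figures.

Loading drop = R_th/(R_th + R_L) ≤ 0.0350, so R_th ≤ R_L · ε/(1−ε) = 6.69 kΩ × 0.0350/0.9650 = 243 Ω.
(Any R1, R2 with R2/(R1+R2) = 0.742 and R1‖R2 ≤ 243 Ω will meet the spec.)

R_th ≤ 243 Ω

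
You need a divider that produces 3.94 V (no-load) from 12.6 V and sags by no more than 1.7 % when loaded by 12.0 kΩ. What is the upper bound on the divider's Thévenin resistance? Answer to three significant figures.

Loading drop = R_th/(R_th + R_L) ≤ 0.0170, so R_th ≤ R_L · ε/(1−ε) = 12.0 kΩ × 0.0170/0.9830 = 208 Ω.

R_th ≤ 208 Ω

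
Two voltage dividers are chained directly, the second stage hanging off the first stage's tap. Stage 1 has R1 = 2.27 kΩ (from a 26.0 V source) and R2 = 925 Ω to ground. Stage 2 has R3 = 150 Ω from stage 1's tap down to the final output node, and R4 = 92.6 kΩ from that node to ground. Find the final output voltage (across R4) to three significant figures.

Stage 2 presents R3+R4 = 92750 Ω as a load on stage 1's tap.
Stage 1's lower leg becomes R2‖(R3+R4) = 915.9 Ω, so V_mid = 26.0 × 915.9/3186 = 7.474 V.
Stage 2 is itself unloaded: V_out = V_mid × R4/(R3+R4) = 7.474 × 92600/92750 = 7.46 V.

V_out ≈ 7.46 V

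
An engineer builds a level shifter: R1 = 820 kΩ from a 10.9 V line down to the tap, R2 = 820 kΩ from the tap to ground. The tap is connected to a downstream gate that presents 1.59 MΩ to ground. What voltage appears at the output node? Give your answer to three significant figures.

The load sits in parallel with R2: R2‖R_L = (820 × 1590) / (820 + 1590) = 541.0 kΩ.
V_out = 10.9 × 541.0 / (820 + 541.0) = 10.9 × 541.0/1361 = 4.33 V.

V_out ≈ 4.33 V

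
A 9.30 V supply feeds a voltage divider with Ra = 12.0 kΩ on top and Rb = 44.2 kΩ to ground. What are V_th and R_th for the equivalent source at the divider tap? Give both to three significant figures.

V_th = 7.31 V, R_th = 9.44 kΩ

V_th is the open-circuit tap voltage: 9.30 × 44.2/(12.0 + 44.2) = 7.31 V.
With the supply zeroed, Ra and Rb appear in parallel from the tap: R_th = Ra‖Rb = (12.0 × 44.2)/56.20 = 9.44 kΩ.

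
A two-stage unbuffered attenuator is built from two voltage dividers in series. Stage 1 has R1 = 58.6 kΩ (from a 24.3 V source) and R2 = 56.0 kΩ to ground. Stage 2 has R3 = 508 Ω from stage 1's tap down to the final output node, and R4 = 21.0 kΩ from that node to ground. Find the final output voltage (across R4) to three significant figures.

V_out ≈ 4.97 V

Stage 2 presents R3+R4 = 21510 Ω as a load on stage 1's tap.
Stage 1's lower leg becomes R2‖(R3+R4) = 15540 Ω, so V_mid = 24.3 × 15540/74140 = 5.093 V.
Stage 2 is itself unloaded: V_out = V_mid × R4/(R3+R4) = 5.093 × 21000/21510 = 4.97 V.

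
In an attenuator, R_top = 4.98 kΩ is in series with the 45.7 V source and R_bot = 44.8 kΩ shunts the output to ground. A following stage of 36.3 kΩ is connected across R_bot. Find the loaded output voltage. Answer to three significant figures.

The load sits in parallel with R_bot: R_bot‖R_L = (44.8 × 36.3) / (44.8 + 36.3) = 20.05 kΩ.
V_out = 45.7 × 20.05 / (4.98 + 20.05) = 45.7 × 20.05/25.03 = 36.6 V.

V_out ≈ 36.6 V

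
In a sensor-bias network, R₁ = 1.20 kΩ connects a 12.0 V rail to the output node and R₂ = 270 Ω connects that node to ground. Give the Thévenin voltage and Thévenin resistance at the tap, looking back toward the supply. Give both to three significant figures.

V_th is the open-circuit tap voltage: 12.0 × 270/(1200 + 270) = 2.20 V.
With the supply zeroed, R₁ and R₂ appear in parallel from the tap: R_th = R₁‖R₂ = (1200 × 270)/1470 = 220 Ω.

V_th = 2.20 V, R_th = 220 Ω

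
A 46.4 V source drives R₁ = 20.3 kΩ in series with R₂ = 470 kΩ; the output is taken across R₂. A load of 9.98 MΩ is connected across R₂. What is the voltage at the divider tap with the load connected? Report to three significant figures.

The load sits in parallel with R₂: R₂‖R_L = (470 × 9980) / (470 + 9980) = 448.9 kΩ.
V_out = 46.4 × 448.9 / (20.3 + 448.9) = 46.4 × 448.9/469.2 = 44.4 V.

V_out ≈ 44.4 V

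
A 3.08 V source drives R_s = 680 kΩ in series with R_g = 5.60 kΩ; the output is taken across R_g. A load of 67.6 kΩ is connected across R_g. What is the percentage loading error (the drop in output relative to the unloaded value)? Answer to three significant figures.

7.59 %

The divider's output (Thévenin) resistance is R_s‖R_g = 5.554 kΩ.
Fractional drop under load = R_th/(R_th + R_L) = 5.554 / (5.554 + 67.6) = 0.07593.
So the output falls by 7.59 %.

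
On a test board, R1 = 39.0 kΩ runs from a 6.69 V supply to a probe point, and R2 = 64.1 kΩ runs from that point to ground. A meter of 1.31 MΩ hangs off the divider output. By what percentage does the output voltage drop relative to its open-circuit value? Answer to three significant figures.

The divider's output (Thévenin) resistance is R1‖R2 = 24.25 kΩ.
Fractional drop under load = R_th/(R_th + R_L) = 24.25 / (24.25 + 1310) = 0.01817.
So the output falls by 1.82 %.

1.82 %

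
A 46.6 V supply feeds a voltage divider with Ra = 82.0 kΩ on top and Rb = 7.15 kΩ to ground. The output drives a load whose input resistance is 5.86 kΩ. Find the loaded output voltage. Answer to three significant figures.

The load sits in parallel with Rb: Rb‖R_L = (7.15 × 5.86) / (7.15 + 5.86) = 3.221 kΩ.
V_out = 46.6 × 3.221 / (82.0 + 3.221) = 46.6 × 3.221/85.22 = 1.76 V.

V_out ≈ 1.76 V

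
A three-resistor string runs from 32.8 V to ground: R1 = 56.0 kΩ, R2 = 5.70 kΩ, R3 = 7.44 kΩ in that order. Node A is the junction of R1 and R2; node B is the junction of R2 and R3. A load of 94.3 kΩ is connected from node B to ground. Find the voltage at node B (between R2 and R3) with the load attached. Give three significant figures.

At node B, R3 is in parallel with the load: R3‖R_L = 6.896 kΩ.
Below node A the resistance is R2 + (R3‖R_L) = 12.60 kΩ, so V_A = 32.8 × 12.60/68.60 = 6.023 V.
Then V_B = V_A × (R3‖R_L)/(R2 + R3‖R_L) = 6.023 × 6.896/12.60 = 3.30 V.

V ≈ 3.30 V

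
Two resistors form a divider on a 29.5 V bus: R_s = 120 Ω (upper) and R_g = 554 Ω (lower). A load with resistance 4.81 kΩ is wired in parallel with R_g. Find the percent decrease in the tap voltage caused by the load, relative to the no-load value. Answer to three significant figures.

The divider's output (Thévenin) resistance is R_s‖R_g = 98.64 Ω.
Fractional drop under load = R_th/(R_th + R_L) = 98.64 / (98.64 + 4810) = 0.02009.
So the output falls by 2.01 %.

2.01 %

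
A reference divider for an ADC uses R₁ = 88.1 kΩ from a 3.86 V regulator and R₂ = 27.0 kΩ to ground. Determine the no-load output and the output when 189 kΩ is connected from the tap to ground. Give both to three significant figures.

Unloaded: 0.905 V; loaded: 0.816 V

Open-circuit: V = 3.86 × 27.0/(88.1 + 27.0) = 0.905 V.
With the load, R₂ becomes R₂‖R_L = 23.62 kΩ, so V = 3.86 × 23.62/111.7 = 0.816 V.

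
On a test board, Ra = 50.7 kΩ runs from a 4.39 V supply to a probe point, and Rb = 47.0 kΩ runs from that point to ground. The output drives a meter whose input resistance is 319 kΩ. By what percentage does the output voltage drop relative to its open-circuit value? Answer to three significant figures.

The divider's output (Thévenin) resistance is Ra‖Rb = 24.39 kΩ.
Fractional drop under load = R_th/(R_th + R_L) = 24.39 / (24.39 + 319) = 0.07103.
So the output falls by 7.10 %.

7.10 %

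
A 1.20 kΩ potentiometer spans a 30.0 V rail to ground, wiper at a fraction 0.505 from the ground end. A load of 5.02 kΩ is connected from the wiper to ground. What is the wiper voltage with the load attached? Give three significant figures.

V ≈ 14.3 V

The wiper splits the pot into (1−α)R = 594.0 Ω above and αR = 606.0 Ω below.
Lower section ‖ load = 540.7 Ω.
V_wiper = 30.0 × 540.7/(594.0 + 540.7) = 14.3 V.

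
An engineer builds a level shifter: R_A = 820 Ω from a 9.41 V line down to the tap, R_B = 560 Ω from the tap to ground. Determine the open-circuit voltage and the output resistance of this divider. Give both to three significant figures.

V_th is the open-circuit tap voltage: 9.41 × 560/(820 + 560) = 3.82 V.
With the supply zeroed, R_A and R_B appear in parallel from the tap: R_th = R_A‖R_B = (820 × 560)/1380 = 333 Ω.

V_th = 3.82 V, R_th = 333 Ω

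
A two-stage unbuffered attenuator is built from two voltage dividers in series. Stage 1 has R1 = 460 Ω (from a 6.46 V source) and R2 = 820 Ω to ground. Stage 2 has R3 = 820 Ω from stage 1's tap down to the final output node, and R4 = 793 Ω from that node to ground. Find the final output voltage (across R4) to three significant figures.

Stage 2 presents R3+R4 = 1613 Ω as a load on stage 1's tap.
Stage 1's lower leg becomes R2‖(R3+R4) = 543.6 Ω, so V_mid = 6.46 × 543.6/1004 = 3.499 V.
Stage 2 is itself unloaded: V_out = V_mid × R4/(R3+R4) = 3.499 × 793/1613 = 1.72 V.

V_out ≈ 1.72 V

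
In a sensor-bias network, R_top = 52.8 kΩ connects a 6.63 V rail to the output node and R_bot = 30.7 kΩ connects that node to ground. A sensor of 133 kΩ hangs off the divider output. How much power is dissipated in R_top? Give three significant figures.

Total resistance from the source is R_top + (R_bot‖R_L) = 77.74 kΩ, so I = 6.63/77.74 kΩ = 0.08528 mA.
P = I²·R_top = (0.08528 mA)² × 52.8 kΩ = 0.384 mW.

P ≈ 0.384 mW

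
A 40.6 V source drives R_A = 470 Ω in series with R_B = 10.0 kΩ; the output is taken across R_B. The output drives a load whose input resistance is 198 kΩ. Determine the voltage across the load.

V_out ≈ 38.7 V

The load sits in parallel with R_B: R_B‖R_L = (10000 × 198000) / (10000 + 198000) = 9519 Ω.
V_out = 40.6 × 9519 / (470 + 9519) = 40.6 × 9519/9989 = 38.7 V.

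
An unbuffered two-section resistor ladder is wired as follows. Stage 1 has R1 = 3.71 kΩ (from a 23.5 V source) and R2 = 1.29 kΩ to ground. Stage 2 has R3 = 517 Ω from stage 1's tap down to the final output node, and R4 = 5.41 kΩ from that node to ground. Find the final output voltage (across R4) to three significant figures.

V_out ≈ 4.76 V

Stage 2 presents R3+R4 = 5927 Ω as a load on stage 1's tap.
Stage 1's lower leg becomes R2‖(R3+R4) = 1059 Ω, so V_mid = 23.5 × 1059/4769 = 5.220 V.
Stage 2 is itself unloaded: V_out = V_mid × R4/(R3+R4) = 5.220 × 5410/5927 = 4.76 V.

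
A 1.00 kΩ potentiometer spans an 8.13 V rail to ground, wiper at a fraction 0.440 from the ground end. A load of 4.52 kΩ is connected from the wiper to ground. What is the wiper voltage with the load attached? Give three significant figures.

V ≈ 3.39 V

The wiper splits the pot into (1−α)R = 560.0 Ω above and αR = 440.0 Ω below.
Lower section ‖ load = 401.0 Ω.
V_wiper = 8.13 × 401.0/(560.0 + 401.0) = 3.39 V.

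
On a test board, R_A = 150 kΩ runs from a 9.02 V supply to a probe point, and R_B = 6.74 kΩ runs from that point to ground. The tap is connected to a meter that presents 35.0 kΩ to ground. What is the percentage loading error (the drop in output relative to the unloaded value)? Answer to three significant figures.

15.6 %

Unloaded V = 9.02 × 6.74/156.7 = 0.3879 V.
Loaded: R_B‖R_L = 5.652 kΩ, giving V = 9.02 × 5.652/155.7 = 0.3275 V.
Drop = (0.3879 − 0.3275) / 0.3879 = 15.6 %.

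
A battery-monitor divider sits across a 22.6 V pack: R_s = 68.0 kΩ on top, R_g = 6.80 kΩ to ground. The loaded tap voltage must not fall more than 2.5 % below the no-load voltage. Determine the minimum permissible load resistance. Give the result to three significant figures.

R_L(min) ≈ 241 kΩ

Output resistance R_th = R_s‖R_g = (68.0 × 6.80)/74.80 = 6.182 kΩ.
The fractional drop is R_th/(R_th + R_L); requiring this ≤ 0.0250 gives R_L ≥ R_th(1/0.0250 − 1) = 6.182 × 39.00 = 241 kΩ.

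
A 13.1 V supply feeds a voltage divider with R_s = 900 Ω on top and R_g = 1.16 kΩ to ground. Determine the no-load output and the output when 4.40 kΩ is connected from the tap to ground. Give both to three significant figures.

Open-circuit: V = 13.1 × 1160/(900 + 1160) = 7.38 V.
With the load, R_g becomes R_g‖R_L = 918.0 Ω, so V = 13.1 × 918.0/1818 = 6.61 V.

Unloaded: 7.38 V; loaded: 6.61 V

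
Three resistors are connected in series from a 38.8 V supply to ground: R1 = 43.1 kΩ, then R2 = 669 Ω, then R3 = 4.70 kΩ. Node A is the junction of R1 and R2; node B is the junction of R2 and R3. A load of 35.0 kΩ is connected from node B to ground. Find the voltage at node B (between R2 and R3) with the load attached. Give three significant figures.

V ≈ 3.36 V

At node B, R3 is in parallel with the load: R3‖R_L = 4144 Ω.
Below node A the resistance is R2 + (R3‖R_L) = 4813 Ω, so V_A = 38.8 × 4813/47910 = 3.897 V.
Then V_B = V_A × (R3‖R_L)/(R2 + R3‖R_L) = 3.897 × 4144/4813 = 3.36 V.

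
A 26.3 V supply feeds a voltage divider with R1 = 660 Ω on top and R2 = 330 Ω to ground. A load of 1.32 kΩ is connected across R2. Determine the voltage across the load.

V_out ≈ 7.51 V

The load sits in parallel with R2: R2‖R_L = (330 × 1320) / (330 + 1320) = 264.0 Ω.
V_out = 26.3 × 264.0 / (660 + 264.0) = 26.3 × 264.0/924.0 = 7.51 V.
(Unloaded it would have been 8.77 V.)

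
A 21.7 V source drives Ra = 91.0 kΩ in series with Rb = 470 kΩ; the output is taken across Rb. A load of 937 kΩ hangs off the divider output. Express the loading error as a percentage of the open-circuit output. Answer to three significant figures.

The divider's output (Thévenin) resistance is Ra‖Rb = 76.24 kΩ.
Fractional drop under load = R_th/(R_th + R_L) = 76.24 / (76.24 + 937) = 0.07524.
So the output falls by 7.52 %.

7.52 %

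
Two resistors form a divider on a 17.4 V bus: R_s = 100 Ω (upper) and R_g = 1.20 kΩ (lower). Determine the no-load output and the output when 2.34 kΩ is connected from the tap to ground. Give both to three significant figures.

Open-circuit: V = 17.4 × 1200/(100 + 1200) = 16.1 V.
With the load, R_g becomes R_g‖R_L = 793.2 Ω, so V = 17.4 × 793.2/893.2 = 15.5 V.

Unloaded: 16.1 V; loaded: 15.5 V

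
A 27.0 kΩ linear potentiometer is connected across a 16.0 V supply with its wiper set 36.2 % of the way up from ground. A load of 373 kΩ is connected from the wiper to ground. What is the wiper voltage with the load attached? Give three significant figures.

V ≈ 5.70 V

The wiper splits the pot into (1−α)R = 17.23 kΩ above and αR = 9.774 kΩ below.
Lower section ‖ load = 9.524 kΩ.
V_wiper = 16.0 × 9.524/(17.23 + 9.524) = 5.70 V.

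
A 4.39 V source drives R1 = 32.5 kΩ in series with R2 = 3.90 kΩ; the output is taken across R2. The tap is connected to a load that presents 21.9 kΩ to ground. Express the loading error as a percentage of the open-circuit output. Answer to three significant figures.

Unloaded V = 4.39 × 3.90/36.40 = 0.47036 V.
Loaded: R2‖R_L = 3.310 kΩ, giving V = 4.39 × 3.310/35.81 = 0.40583 V.
Drop = (0.47036 − 0.40583) / 0.47036 = 13.7 %.

13.7 %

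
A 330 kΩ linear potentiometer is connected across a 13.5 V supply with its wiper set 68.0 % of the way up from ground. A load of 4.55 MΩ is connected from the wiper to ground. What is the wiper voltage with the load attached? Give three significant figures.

The wiper splits the pot into (1−α)R = 105.6 kΩ above and αR = 224.4 kΩ below.
Lower section ‖ load = 213.9 kΩ.
V_wiper = 13.5 × 213.9/(105.6 + 213.9) = 9.04 V.

V ≈ 9.04 V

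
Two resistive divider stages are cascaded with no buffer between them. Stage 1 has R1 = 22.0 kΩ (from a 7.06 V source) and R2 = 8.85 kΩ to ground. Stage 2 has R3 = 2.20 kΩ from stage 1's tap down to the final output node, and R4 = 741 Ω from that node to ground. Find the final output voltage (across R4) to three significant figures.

Stage 2 presents R3+R4 = 2941 Ω as a load on stage 1's tap.
Stage 1's lower leg becomes R2‖(R3+R4) = 2207 Ω, so V_mid = 7.06 × 2207/24210 = 0.6438 V.
Stage 2 is itself unloaded: V_out = V_mid × R4/(R3+R4) = 0.6438 × 741/2941 = 0.162 V.

V_out ≈ 0.162 V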